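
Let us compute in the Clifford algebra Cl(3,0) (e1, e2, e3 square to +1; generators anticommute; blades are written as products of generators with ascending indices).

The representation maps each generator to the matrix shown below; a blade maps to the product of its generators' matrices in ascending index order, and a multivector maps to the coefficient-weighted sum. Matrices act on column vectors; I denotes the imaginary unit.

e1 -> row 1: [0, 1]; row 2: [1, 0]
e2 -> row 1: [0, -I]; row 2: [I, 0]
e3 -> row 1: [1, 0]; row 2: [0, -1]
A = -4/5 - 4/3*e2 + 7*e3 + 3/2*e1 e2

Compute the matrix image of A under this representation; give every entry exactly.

Bivector images (products of the table entries): rho(e1 e2) = rho(e1)rho(e2) = row 1: [I, 0]; row 2: [0, -I].
M = (-4/5)*1 + (-4/3)*rho(e2) + (7)*rho(e3) + (3/2)*rho(e1 e2), summed entrywise (1 is the identity matrix):
Answer: row 1: [31/5 + 3*I/2, 4*I/3]; row 2: [-4*I/3, -39/5 - 3*I/2]


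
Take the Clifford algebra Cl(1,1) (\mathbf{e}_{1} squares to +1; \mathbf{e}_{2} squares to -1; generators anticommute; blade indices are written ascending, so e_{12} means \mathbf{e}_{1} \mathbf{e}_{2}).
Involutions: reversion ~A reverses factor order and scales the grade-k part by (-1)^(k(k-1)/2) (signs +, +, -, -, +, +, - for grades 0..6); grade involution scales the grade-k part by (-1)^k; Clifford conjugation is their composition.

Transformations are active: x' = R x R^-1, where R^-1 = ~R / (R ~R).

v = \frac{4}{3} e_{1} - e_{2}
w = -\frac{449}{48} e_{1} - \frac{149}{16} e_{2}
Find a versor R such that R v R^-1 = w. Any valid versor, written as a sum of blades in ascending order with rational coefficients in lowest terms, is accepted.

Construction: equal norms (both \frac{7}{9}) license R = v + w = -\frac{385}{48} e_{1} - \frac{165}{16} e_{2} — nothing changes along that direction, while (v - w)/2 changes sign, so v maps onto w.
Answer: -\frac{385}{48} e_{1} - \frac{165}{16} e_{2}


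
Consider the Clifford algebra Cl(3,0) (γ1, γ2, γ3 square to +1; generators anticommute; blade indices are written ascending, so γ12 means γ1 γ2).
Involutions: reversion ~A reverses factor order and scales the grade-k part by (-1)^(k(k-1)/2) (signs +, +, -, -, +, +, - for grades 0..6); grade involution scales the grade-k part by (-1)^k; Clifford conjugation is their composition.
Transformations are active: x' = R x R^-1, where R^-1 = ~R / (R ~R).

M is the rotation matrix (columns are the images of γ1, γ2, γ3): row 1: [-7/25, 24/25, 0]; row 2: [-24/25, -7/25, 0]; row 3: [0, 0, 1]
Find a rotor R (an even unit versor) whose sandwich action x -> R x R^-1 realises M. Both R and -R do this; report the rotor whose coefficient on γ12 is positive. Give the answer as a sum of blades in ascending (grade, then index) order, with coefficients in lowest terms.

Method: write R = a + b12*γ12 + b13*γ13 + b23*γ23 with a^2 + b12^2 + b13^2 + b23^2 = 1 (so R^-1 = ~R). Expanding the columns R e_j ~R gives tr M = 4a^2 - 1 and, from the antisymmetric part, M21 - M12 = -4a*b12, M13 - M31 = 4a*b13, M32 - M23 = -4a*b23.
Here tr M = 11/25, so a^2 = (1 + tr M)/4 = 9/25 and a = ±3/5. Taking a = 3/5: M21 - M12 = -48/25, M13 - M31 = 0, M32 - M23 = 0, giving b12 = 4/5, b13 = 0, b23 = 0, i.e. R = 3/5 + 4/5*γ12.
Its γ12 coefficient is already positive.
Answer: 3/5 + 4/5*γ12. Note: both R and -R realise this M (trace 11/25); the covering map identifies them, and the γ12-coefficient sign is the tie-breaker.


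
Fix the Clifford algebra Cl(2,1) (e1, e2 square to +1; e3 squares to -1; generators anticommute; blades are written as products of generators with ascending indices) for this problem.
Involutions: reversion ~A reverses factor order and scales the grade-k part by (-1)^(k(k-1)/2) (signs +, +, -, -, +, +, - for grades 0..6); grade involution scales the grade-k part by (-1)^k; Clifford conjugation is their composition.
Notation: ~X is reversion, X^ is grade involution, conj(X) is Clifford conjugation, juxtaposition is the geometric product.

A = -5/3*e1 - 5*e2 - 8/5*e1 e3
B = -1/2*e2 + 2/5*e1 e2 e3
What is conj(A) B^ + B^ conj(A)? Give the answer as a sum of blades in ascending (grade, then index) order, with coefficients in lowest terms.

first term: 5/2 + 16/25*e2 + 5/6*e1 e2 + 2*e1 e3 - 2/3*e2 e3 - 4/5*e1 e2 e3
second term: 5/2 + 16/25*e2 - 5/6*e1 e2 + 2*e1 e3 - 2/3*e2 e3 - 4/5*e1 e2 e3
Answer: 5 + 32/25*e2 + 4*e1 e3 - 4/3*e2 e3 - 8/5*e1 e2 e3


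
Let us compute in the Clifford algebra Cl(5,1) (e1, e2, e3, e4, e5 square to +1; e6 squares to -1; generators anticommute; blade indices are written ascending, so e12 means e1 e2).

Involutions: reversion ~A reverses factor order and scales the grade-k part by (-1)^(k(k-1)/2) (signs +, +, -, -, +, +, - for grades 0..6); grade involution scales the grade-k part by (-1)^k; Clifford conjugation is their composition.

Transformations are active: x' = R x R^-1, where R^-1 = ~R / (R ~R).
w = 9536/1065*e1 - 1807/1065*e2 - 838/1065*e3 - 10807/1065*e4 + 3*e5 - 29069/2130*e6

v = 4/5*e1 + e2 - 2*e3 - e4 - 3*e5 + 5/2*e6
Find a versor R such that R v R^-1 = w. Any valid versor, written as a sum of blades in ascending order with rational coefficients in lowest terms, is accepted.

Construction: equal norms (both 939/100) license R = v + w = 10388/1065*e1 - 742/1065*e2 - 2968/1065*e3 - 11872/1065*e4 - 11872/1065*e6 — nothing changes along that direction, while (v - w)/2 changes sign, so v maps onto w.
Answer: 10388/1065*e1 - 742/1065*e2 - 2968/1065*e3 - 11872/1065*e4 - 11872/1065*e6


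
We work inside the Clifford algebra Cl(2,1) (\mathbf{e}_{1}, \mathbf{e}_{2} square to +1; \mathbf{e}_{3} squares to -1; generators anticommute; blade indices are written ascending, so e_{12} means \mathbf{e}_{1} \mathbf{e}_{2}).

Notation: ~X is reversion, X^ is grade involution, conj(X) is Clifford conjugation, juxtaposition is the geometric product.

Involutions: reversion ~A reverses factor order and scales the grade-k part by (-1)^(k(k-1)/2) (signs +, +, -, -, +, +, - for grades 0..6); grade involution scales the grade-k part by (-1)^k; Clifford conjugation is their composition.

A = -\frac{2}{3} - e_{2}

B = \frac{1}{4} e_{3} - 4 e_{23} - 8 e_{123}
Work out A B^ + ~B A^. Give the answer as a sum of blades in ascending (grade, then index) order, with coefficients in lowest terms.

first term: \frac{25}{6} e_{3} + 8 e_{13} + \frac{35}{12} e_{23} - \frac{16}{3} e_{123}
second term: -\frac{25}{6} e_{3} - 8 e_{13} - \frac{35}{12} e_{23} - \frac{16}{3} e_{123}
Answer: -\frac{32}{3} e_{123}


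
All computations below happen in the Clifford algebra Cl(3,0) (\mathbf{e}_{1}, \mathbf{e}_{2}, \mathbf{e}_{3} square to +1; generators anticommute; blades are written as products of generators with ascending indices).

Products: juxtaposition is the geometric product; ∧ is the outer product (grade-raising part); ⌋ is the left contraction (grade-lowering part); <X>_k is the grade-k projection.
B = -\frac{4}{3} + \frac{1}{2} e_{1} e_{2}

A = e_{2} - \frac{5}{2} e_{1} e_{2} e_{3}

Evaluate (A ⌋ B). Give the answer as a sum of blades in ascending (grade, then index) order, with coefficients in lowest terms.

step 1: -\frac{1}{2} e_{1}
Answer: -\frac{1}{2} e_{1}


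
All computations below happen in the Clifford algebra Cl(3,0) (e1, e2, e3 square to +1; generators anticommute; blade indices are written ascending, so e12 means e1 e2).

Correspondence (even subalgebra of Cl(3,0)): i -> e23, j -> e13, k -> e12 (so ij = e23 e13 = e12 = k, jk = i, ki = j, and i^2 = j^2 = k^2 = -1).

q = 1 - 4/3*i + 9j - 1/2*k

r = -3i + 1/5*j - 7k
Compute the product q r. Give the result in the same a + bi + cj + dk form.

In blades: q = 1 - 1/2*e12 + 9*e13 - 4/3*e23, r = -7*e12 + 1/5*e13 - 3*e23.
Distribute q over r term by term (generator squares from the signature, products reordered to ascending indices): (1)*r = -7*e12 + 1/5*e13 - 3*e23; (-1/2*e12)*r = -7/2 + 3/2*e13 + 1/10*e23; (9*e13)*r = -9/5 + 27*e12 - 63*e23; (-4/3*e23)*r = -4 - 4/15*e12 - 28/3*e13.
Sum: -93/10 + 296/15*e12 - 229/30*e13 - 659/10*e23; translating back through the correspondence:
Answer: -93/10 - 659/10*i - 229/30*j + 296/15*k


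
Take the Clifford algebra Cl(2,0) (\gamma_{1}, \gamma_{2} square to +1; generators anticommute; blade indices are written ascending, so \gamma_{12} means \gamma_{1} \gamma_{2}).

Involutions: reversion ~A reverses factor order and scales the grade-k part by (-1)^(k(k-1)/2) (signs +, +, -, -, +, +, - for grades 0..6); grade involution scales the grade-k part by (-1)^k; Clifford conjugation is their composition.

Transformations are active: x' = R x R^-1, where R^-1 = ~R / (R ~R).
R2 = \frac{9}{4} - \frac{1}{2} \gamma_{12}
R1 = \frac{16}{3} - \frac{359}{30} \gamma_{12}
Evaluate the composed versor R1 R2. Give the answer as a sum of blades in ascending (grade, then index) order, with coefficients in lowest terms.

Distribute over the terms of R1 (each basis-blade product reordered to ascending indices, repeated generators contracted through their squares):
(\frac{16}{3}) R2 = 12 - \frac{8}{3} \gamma_{12}
(-\frac{359}{30} \gamma_{12}) R2 = -\frac{359}{60} - \frac{1077}{40} \gamma_{12}
Summing the partial products and collecting blades:
Answer: \frac{361}{60} - \frac{3551}{120} \gamma_{12}


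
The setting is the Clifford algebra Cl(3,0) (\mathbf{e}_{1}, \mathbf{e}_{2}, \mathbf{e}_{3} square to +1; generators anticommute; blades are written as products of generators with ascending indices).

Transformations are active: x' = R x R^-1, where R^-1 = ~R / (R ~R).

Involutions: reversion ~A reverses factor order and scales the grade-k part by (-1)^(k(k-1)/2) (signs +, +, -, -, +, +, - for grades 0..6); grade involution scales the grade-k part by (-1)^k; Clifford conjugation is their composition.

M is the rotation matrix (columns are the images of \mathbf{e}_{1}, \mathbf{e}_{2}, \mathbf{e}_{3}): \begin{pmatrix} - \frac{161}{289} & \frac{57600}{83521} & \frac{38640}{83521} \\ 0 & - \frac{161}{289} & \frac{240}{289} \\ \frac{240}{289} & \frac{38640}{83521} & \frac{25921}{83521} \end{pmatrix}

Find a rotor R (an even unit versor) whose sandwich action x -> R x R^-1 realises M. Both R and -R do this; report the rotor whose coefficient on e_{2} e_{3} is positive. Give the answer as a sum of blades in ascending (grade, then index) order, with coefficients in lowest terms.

Method: write R = a + b12*e_{1} e_{2} + b13*e_{1} e_{3} + b23*e_{2} e_{3} with a^2 + b12^2 + b13^2 + b23^2 = 1 (so R^-1 = ~R). Expanding the columns R e_j ~R gives tr M = 4a^2 - 1 and, from the antisymmetric part, M21 - M12 = -4a*b12, M13 - M31 = 4a*b13, M32 - M23 = -4a*b23.
Here tr M = -\frac{67137}{83521}, so a^2 = (1 + tr M)/4 = \frac{4096}{83521} and a = ±\frac{64}{289}. Taking a = \frac{64}{289}: M21 - M12 = -\frac{57600}{83521}, M13 - M31 = -\frac{30720}{83521}, M32 - M23 = -\frac{30720}{83521}, giving b12 = \frac{225}{289}, b13 = -\frac{120}{289}, b23 = \frac{120}{289}, i.e. R = \frac{64}{289} + \frac{225}{289} e_{1} e_{2} - \frac{120}{289} e_{1} e_{3} + \frac{120}{289} e_{2} e_{3}.
Its e_{2} e_{3} coefficient is already positive.
Answer: \frac{64}{289} + \frac{225}{289} e_{1} e_{2} - \frac{120}{289} e_{1} e_{3} + \frac{120}{289} e_{2} e_{3}. Recall the cover is two-to-one: with M of trace -\frac{67137}{83521}, both preimages act alike, and the stated e_{2} e_{3} sign chooses the sheet.


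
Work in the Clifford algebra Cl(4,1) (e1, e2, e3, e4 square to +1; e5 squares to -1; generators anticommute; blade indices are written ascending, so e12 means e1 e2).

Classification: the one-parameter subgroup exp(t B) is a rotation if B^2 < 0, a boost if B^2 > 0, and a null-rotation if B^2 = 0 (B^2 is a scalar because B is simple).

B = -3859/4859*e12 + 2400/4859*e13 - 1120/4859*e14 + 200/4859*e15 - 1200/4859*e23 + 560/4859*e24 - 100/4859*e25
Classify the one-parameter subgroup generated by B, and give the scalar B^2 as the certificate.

B^2 term by term: the squares give (-3859/4859)^2*(e12)^2 + (2400/4859)^2*(e13)^2 + (-1120/4859)^2*(e14)^2 + (200/4859)^2*(e15)^2 + (-1200/4859)^2*(e23)^2 + (560/4859)^2*(e24)^2 + (-100/4859)^2*(e25)^2 = 14891881/23609881*(-1) + 5760000/23609881*(-1) + 1254400/23609881*(-1) + 40000/23609881*(+1) + 1440000/23609881*(-1) + 313600/23609881*(-1) + 10000/23609881*(+1) = -1 (each basis 2-blade squares to minus the product of its generators' squares); cross terms between blades sharing an index anticommute and cancel; the commuting (index-disjoint) pairs give grade-4 terms 2*c*c'*(blade product), which cancel blade by blade — e1234: -2688000/23609881 + 2688000/23609881 = 0; e1235: 480000/23609881 - 480000/23609881 = 0; e1245: -224000/23609881 + 224000/23609881 = 0 — confirming B is simple. So B^2 = -1.
Answer: rotation, certificate B^2 = -1. The invariant at work: B^2 = -1 is unchanged by conjugation, hence its sign classifies the subgroup whatever basis B is written in.


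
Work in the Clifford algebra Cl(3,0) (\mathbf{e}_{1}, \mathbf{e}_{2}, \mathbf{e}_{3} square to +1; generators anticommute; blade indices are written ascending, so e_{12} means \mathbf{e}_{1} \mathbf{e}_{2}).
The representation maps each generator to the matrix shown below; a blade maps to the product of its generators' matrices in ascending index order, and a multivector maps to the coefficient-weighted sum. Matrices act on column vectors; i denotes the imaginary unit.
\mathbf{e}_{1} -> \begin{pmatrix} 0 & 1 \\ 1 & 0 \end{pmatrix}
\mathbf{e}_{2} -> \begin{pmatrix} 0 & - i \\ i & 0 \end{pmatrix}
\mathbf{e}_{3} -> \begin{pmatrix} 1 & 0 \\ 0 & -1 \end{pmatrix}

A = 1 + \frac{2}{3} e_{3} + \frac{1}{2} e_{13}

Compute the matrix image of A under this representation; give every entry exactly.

Bivector images (products of the table entries): rho(e_{13}) = rho(\mathbf{e}_{1})rho(\mathbf{e}_{3}) = \begin{pmatrix} 0 & -1 \\ 1 & 0 \end{pmatrix}.
M = (1)*1 + (\frac{2}{3})*rho(e_{3}) + (\frac{1}{2})*rho(e_{13}), summed entrywise (1 is the identity matrix):
Answer: \begin{pmatrix} \frac{5}{3} & - \frac{1}{2} \\ \frac{1}{2} & \frac{1}{3} \end{pmatrix}


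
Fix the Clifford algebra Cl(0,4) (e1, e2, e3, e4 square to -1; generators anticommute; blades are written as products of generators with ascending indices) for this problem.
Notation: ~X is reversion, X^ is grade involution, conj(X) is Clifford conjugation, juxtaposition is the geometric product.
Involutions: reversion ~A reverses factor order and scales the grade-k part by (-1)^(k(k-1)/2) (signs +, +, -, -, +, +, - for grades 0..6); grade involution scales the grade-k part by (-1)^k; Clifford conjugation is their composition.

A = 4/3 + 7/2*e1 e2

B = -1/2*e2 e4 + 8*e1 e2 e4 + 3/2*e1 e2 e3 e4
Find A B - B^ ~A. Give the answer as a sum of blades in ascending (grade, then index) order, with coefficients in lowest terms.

first term: -28*e4 + 7/4*e1 e4 - 2/3*e2 e4 - 21/4*e3 e4 + 32/3*e1 e2 e4 + 2*e1 e2 e3 e4
second term: -28*e4 + 7/4*e1 e4 - 2/3*e2 e4 + 21/4*e3 e4 - 32/3*e1 e2 e4 + 2*e1 e2 e3 e4
Answer: -21/2*e3 e4 + 64/3*e1 e2 e4


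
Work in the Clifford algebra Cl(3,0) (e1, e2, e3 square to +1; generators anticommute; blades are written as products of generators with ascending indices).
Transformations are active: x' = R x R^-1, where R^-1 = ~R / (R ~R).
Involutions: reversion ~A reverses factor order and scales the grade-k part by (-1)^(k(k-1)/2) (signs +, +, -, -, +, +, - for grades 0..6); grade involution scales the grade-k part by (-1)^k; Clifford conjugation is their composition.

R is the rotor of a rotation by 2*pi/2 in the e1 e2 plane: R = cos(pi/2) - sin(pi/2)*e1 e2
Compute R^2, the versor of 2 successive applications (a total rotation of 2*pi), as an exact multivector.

Half-angle bookkeeping: 2 applications in e1 e2 add up to rotor phase 2*pi/2 = pi, so R^2 = cos(pi) - sin(pi)*e1 e2.
cos(pi) = -1 and sin(pi) = 0, so R^2 = -1. The total rotation 2*pi is 1 full turn, so every vector returns to itself, yet the rotor is -1, on the OTHER sheet of the double cover (an odd number of 2*pi turns).
Answer: -1


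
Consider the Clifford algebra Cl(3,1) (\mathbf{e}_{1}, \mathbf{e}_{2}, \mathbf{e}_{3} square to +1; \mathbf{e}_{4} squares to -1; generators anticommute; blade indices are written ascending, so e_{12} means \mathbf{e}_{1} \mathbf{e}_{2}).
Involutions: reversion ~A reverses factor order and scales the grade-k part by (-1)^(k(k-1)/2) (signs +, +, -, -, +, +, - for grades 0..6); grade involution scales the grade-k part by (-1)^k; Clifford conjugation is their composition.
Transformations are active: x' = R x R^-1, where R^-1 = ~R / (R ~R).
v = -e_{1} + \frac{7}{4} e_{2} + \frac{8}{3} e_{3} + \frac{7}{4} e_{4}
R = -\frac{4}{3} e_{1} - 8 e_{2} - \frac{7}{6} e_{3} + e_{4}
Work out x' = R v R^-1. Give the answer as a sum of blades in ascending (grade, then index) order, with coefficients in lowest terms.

~R = -\frac{4}{3} e_{1} - 8 e_{2} - \frac{7}{6} e_{3} + e_{4}, and R ~R = \frac{2381}{36}, so R^-1 = ~R / (\frac{2381}{36}).
R v = -\frac{631}{36} - \frac{31}{3} e_{12} - \frac{85}{18} e_{13} - \frac{4}{3} e_{14} - \frac{463}{24} e_{23} - \frac{63}{4} e_{24} - \frac{113}{24} e_{34}
Answer: \frac{12191}{7143} e_{1} + \frac{23717}{9524} e_{2} - \frac{4877}{2381} e_{3} - \frac{21715}{9524} e_{4}


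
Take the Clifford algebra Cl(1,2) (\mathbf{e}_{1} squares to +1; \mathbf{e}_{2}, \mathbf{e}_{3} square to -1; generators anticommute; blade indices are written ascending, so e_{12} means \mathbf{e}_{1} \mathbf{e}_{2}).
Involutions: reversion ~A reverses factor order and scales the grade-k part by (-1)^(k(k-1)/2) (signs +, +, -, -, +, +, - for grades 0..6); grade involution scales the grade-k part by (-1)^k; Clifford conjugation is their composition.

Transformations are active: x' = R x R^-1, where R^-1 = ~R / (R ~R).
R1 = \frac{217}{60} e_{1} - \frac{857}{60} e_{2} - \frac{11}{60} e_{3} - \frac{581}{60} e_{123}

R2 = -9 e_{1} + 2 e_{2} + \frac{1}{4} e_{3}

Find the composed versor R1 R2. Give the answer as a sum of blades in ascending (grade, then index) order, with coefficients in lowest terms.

Distribute over the terms of R2 (each basis-blade product reordered to ascending indices, repeated generators contracted through their squares):
R1 (-9 e_{1}) = -\frac{651}{20} - \frac{2571}{20} e_{12} - \frac{33}{20} e_{13} + \frac{1743}{20} e_{23}
R1 (2 e_{2}) = \frac{857}{30} + \frac{217}{30} e_{12} - \frac{581}{30} e_{13} + \frac{11}{30} e_{23}
R1 (\frac{1}{4} e_{3}) = \frac{11}{240} + \frac{581}{240} e_{12} + \frac{217}{240} e_{13} - \frac{857}{240} e_{23}
Summing the partial products and collecting blades:
Answer: -\frac{63}{16} - \frac{5707}{48} e_{12} - \frac{1609}{80} e_{13} + \frac{20147}{240} e_{23}


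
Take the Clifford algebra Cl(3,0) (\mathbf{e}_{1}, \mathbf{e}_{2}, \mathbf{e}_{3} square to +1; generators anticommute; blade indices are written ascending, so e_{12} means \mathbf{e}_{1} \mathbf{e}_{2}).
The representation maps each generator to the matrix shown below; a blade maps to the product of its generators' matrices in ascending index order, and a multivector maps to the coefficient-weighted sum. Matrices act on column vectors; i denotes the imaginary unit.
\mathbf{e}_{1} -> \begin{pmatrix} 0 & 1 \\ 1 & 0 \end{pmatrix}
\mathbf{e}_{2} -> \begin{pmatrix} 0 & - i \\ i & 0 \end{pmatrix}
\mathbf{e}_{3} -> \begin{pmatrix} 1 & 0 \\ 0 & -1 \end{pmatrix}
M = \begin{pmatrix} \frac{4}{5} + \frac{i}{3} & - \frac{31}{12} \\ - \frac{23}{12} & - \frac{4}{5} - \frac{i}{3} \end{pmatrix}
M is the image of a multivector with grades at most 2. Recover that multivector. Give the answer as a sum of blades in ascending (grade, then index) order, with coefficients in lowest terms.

Method: 1, rho(e_{1}), rho(e_{2}), rho(e_{3}) form a trace-orthogonal basis of the 2x2 complex matrices (tr(X Y) = 2 if X = Y, else 0), so M = m0*1 + m1*rho(e_{1}) + m2*rho(e_{2}) + m3*rho(e_{3}) with m0 = tr(M)/2 = 0, m1 = tr(M rho(e_{1}))/2 = - \frac{9}{4}, m2 = tr(M rho(e_{2}))/2 = - \frac{i}{3}, m3 = tr(M rho(e_{3}))/2 = \frac{4}{5} + \frac{i}{3}.
Multiplying table entries, the bivector images are rho(e_{12}) = i*rho(e_{3}), rho(e_{13}) = -i*rho(e_{2}), rho(e_{23}) = i*rho(e_{1}); with real blade coefficients the real parts of m0..m3 are the coefficients of 1, e_{1}, e_{2}, e_{3} and the imaginary parts give the bivectors (e_{23}: Im m1, e_{13}: -Im m2, e_{12}: Im m3).
Answer: -\frac{9}{4} e_{1} + \frac{4}{5} e_{3} + \frac{1}{3} e_{12} + \frac{1}{3} e_{13}


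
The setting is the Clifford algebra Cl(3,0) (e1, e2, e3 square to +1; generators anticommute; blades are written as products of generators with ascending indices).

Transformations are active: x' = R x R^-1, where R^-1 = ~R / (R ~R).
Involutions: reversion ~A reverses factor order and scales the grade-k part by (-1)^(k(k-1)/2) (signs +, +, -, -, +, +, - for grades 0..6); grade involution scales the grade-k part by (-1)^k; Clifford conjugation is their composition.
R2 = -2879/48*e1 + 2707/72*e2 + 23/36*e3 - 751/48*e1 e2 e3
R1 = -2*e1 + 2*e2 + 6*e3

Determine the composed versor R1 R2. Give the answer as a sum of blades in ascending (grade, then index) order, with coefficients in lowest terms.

Distribute over the terms of R1 (each basis-blade product reordered to ascending indices, repeated generators contracted through their squares):
(-2*e1) R2 = 2879/24 - 2707/36*e1 e2 - 23/18*e1 e3 + 751/24*e2 e3
(2*e2) R2 = 2707/36 + 2879/24*e1 e2 + 751/24*e1 e3 + 23/18*e2 e3
(6*e3) R2 = 23/6 - 751/8*e1 e2 + 2879/8*e1 e3 - 2707/12*e2 e3
Summing the partial products and collecting blades:
Answer: 14327/72 - 442/9*e1 e2 + 3509/9*e1 e3 - 13897/72*e2 e3


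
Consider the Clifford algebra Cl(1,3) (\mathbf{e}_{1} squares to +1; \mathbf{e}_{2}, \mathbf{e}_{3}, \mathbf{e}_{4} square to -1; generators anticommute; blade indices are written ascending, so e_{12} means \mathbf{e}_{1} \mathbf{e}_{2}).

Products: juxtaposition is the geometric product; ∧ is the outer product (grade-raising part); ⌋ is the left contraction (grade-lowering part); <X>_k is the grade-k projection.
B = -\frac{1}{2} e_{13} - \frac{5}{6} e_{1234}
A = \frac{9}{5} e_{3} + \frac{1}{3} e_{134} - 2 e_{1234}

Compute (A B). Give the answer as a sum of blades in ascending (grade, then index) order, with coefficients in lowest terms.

step 1: -\frac{5}{3} - \frac{9}{10} e_{1} + \frac{5}{18} e_{2} - \frac{1}{6} e_{4} - e_{24} + \frac{3}{2} e_{124}
Answer: -\frac{5}{3} - \frac{9}{10} e_{1} + \frac{5}{18} e_{2} - \frac{1}{6} e_{4} - e_{24} + \frac{3}{2} e_{124}


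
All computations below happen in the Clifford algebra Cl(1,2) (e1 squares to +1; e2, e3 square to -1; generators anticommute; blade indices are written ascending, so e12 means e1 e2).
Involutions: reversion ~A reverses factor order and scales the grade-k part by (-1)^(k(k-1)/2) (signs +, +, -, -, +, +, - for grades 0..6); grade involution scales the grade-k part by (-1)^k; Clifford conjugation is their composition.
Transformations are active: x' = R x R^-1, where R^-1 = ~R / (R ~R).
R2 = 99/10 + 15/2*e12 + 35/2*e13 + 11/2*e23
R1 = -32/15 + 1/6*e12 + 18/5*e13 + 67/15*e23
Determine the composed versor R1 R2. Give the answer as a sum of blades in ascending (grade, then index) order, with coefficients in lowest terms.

Distribute over the terms of R1 (each basis-blade product reordered to ascending indices, repeated generators contracted through their squares):
(-32/15) R2 = -528/25 - 16*e12 - 112/3*e13 - 176/15*e23
(1/6*e12) R2 = 5/4 + 33/20*e12 - 11/12*e13 - 35/12*e23
(18/5*e13) R2 = 63 + 99/5*e12 + 891/25*e13 + 27*e23
(67/15*e23) R2 = -737/30 - 469/6*e12 + 67/2*e13 + 2211/50*e23
Summing the partial products and collecting blades:
Answer: 5569/300 - 4363/60*e12 + 3089/100*e13 + 5657/100*e23


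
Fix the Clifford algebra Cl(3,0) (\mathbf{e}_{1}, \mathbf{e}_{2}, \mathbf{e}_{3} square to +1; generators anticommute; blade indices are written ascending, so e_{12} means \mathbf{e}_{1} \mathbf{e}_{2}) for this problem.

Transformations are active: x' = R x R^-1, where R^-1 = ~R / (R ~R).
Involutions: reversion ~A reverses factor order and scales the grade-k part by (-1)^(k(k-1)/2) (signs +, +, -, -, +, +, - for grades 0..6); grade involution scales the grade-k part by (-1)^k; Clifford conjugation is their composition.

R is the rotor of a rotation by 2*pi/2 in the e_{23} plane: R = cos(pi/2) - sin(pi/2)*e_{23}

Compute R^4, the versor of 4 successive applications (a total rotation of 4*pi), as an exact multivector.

Rotor phase runs at HALF the rotation angle; powers of one rotor simply add phase, so after 4 steps in e_{23} the phase is 4*pi/2 = 2 \pi and R^4 = cos(2 \pi) - sin(2 \pi)*e_{23}.
cos(2 \pi) = 1 and sin(2 \pi) = 0, so R^4 = 1. The total rotation 4*pi is 2 full turns, so every vector returns to itself, yet the rotor is +1, back on the identity sheet (an even number of 2*pi turns).
Answer: 1


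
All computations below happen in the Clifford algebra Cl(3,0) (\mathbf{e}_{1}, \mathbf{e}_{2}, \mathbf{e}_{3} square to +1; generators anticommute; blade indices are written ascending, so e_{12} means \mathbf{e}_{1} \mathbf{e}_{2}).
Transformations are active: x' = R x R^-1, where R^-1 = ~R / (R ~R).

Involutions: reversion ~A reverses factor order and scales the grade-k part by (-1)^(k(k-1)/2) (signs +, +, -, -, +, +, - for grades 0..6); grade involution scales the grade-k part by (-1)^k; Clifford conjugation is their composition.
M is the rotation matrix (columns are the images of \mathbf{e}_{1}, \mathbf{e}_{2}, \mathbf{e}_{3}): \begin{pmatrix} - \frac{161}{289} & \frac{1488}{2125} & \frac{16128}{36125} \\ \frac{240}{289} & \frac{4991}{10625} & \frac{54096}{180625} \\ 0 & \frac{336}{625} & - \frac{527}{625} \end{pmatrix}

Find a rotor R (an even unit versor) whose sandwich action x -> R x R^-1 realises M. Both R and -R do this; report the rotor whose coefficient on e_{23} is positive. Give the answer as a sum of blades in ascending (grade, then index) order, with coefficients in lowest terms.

Method: write R = a + b12*e_{12} + b13*e_{13} + b23*e_{23} with a^2 + b12^2 + b13^2 + b23^2 = 1 (so R^-1 = ~R). Expanding the columns R e_j ~R gives tr M = 4a^2 - 1 and, from the antisymmetric part, M21 - M12 = -4a*b12, M13 - M31 = 4a*b13, M32 - M23 = -4a*b23.
Here tr M = -\frac{168081}{180625}, so a^2 = (1 + tr M)/4 = \frac{3136}{180625} and a = ±\frac{56}{425}. Taking a = \frac{56}{425}: M21 - M12 = \frac{4704}{36125}, M13 - M31 = \frac{16128}{36125}, M32 - M23 = \frac{43008}{180625}, giving b12 = -\frac{21}{85}, b13 = \frac{72}{85}, b23 = -\frac{192}{425}, i.e. R = \frac{56}{425} - \frac{21}{85} e_{12} + \frac{72}{85} e_{13} - \frac{192}{425} e_{23}.
Its e_{23} coefficient is negative, so report the other preimage -R.
Answer: -\frac{56}{425} + \frac{21}{85} e_{12} - \frac{72}{85} e_{13} + \frac{192}{425} e_{23}. Sheet selection: the two-to-one cover makes ±R indistinguishable at the matrix level (trace -\frac{168081}{180625}), so uniqueness comes from the required sign on e_{23}.


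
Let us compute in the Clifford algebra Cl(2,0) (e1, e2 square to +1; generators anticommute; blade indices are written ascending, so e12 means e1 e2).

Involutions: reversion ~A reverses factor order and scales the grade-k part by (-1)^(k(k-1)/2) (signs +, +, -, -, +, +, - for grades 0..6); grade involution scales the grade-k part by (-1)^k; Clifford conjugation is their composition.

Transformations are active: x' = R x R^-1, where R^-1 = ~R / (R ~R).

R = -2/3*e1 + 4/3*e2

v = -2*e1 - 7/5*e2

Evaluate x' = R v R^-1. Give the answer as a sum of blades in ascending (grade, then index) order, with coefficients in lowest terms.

~R = -2/3*e1 + 4/3*e2, and R ~R = 20/9, so R^-1 = ~R / (20/9).
R v = -8/15 + 18/5*e12
Answer: 58/25*e1 + 19/25*e2


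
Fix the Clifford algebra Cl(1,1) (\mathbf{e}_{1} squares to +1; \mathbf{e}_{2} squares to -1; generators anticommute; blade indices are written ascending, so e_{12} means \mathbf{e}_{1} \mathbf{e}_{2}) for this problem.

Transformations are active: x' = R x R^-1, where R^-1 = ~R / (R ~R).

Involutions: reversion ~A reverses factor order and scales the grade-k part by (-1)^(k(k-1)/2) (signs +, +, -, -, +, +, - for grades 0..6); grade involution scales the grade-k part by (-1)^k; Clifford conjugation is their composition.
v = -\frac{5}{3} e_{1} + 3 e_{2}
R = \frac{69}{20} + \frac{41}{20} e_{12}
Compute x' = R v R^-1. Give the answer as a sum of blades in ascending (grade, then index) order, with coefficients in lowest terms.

~R = \frac{69}{20} - \frac{41}{20} e_{12}, and R ~R = \frac{77}{10}, so R^-1 = ~R / (\frac{77}{10}).
R v = -\frac{119}{10} e_{1} + \frac{413}{30} e_{2}
Answer: -\frac{2969}{330} e_{1} + \frac{1027}{110} e_{2}


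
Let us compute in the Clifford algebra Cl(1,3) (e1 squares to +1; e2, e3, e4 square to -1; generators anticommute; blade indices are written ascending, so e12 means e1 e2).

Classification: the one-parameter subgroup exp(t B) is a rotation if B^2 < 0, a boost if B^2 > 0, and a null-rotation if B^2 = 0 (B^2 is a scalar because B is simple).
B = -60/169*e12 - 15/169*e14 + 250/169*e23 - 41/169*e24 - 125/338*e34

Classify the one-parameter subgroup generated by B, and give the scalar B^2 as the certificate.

B^2 term by term: the squares give (-60/169)^2*(e12)^2 + (-15/169)^2*(e14)^2 + (250/169)^2*(e23)^2 + (-41/169)^2*(e24)^2 + (-125/338)^2*(e34)^2 = 3600/28561*(+1) + 225/28561*(+1) + 62500/28561*(-1) + 1681/28561*(-1) + 15625/114244*(-1) = -9/4 (each basis 2-blade squares to minus the product of its generators' squares); cross terms between blades sharing an index anticommute and cancel; the commuting (index-disjoint) pairs give grade-4 terms 2*c*c'*(blade product), which cancel blade by blade — e1234: 7500/28561 - 7500/28561 = 0 — confirming B is simple. So B^2 = -9/4.
Answer: rotation, certificate B^2 = -9/4. Check the certificate: B^2 = -9/4, and that sign is decisive whatever form B takes.


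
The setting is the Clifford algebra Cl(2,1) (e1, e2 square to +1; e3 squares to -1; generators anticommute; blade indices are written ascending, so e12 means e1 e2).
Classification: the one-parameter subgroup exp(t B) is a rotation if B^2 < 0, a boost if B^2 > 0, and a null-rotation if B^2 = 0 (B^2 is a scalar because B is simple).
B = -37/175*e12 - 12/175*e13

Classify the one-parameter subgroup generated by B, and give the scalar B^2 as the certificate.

B^2 term by term: the squares give (-37/175)^2*(e12)^2 + (-12/175)^2*(e13)^2 = 1369/30625*(-1) + 144/30625*(+1) = -1/25 (each basis 2-blade squares to minus the product of its generators' squares); cross terms between blades sharing an index anticommute and cancel. So B^2 = -1/25.
Answer: rotation, certificate B^2 = -1/25. Check the certificate: B^2 = -1/25, and that sign is decisive whatever form B takes.


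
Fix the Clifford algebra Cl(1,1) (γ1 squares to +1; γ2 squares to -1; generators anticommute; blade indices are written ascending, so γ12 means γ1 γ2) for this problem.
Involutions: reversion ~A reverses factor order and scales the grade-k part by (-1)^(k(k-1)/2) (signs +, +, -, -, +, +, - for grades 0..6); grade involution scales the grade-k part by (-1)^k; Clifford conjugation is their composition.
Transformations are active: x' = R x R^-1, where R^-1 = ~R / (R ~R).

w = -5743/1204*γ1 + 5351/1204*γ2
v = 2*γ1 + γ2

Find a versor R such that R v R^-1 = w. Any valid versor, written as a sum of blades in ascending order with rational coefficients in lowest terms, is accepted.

Construction: equal norms (both 3) license R = v + w = -3335/1204*γ1 + 6555/1204*γ2 — nothing changes along that direction, while (v - w)/2 changes sign, so v maps onto w.
Answer: -3335/1204*γ1 + 6555/1204*γ2


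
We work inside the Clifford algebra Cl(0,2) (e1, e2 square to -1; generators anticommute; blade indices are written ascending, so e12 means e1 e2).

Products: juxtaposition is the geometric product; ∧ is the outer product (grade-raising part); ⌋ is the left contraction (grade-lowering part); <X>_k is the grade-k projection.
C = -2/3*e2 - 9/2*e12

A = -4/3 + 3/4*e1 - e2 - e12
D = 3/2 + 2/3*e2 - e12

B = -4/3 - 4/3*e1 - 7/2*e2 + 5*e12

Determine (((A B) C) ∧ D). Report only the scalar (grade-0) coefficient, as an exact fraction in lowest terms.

step 1: 77/18 - 139/18*e1 + 43/12*e2 - 223/24*e12
step 2: -5677/144 - 1607/72*e1 - 4061/108*e2 - 1523/108*e12
step 3: -5677/96 - 1607/48*e1 - 4465/54*e2 + 1465/432*e12
Answer: -5677/96


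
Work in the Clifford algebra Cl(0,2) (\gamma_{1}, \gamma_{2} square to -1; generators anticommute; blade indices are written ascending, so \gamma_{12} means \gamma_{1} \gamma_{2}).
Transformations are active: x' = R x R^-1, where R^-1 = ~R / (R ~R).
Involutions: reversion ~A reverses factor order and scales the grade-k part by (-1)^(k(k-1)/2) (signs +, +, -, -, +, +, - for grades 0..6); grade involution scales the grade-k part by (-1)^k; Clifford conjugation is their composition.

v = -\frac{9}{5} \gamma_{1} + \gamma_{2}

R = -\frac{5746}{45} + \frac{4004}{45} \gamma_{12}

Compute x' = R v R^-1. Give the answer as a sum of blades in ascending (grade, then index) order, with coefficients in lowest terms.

~R = -\frac{5746}{45} - \frac{4004}{45} \gamma_{12}, and R ~R = \frac{49048532}{2025}, so R^-1 = ~R / (\frac{49048532}{2025}).
R v = \frac{31694}{225} \gamma_{1} - \frac{64766}{225} \gamma_{2}
Answer: \frac{431}{1369} \gamma_{1} + \frac{13929}{6845} \gamma_{2}


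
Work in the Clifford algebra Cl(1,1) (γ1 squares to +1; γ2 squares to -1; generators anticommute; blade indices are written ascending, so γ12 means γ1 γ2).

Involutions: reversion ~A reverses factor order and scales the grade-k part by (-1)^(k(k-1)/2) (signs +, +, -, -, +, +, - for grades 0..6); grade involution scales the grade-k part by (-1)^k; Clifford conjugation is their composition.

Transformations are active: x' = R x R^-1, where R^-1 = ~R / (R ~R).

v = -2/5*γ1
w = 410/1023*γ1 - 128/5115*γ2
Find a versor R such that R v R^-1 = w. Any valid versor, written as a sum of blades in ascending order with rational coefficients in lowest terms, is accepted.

Take R = v + w = 4/5115*γ1 - 128/5115*γ2. Because q(v) = q(w) = 4/25, conjugation by R sends v exactly to w.
Answer: 4/5115*γ1 - 128/5115*γ2


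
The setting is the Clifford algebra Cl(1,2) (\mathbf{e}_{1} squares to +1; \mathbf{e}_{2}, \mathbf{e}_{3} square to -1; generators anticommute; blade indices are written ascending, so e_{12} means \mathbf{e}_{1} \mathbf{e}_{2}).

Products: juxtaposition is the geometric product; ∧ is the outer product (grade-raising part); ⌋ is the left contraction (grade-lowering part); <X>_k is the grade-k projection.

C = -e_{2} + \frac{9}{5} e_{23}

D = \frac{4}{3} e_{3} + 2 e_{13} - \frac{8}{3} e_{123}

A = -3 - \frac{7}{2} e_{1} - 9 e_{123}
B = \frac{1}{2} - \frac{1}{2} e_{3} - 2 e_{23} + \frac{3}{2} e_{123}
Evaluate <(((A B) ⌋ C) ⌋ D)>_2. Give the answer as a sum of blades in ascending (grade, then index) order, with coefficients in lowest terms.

step 1: 12 - \frac{79}{4} e_{1} + \frac{3}{2} e_{3} - \frac{9}{2} e_{12} + \frac{7}{4} e_{13} + \frac{3}{4} e_{23} - 2 e_{123}
step 2: -\frac{27}{20} - \frac{93}{10} e_{2} + \frac{108}{5} e_{23}
step 3: \frac{288}{5} e_{1} - \frac{9}{5} e_{3} + \frac{221}{10} e_{13} + \frac{18}{5} e_{123}
step 4: \frac{221}{10} e_{13}
Answer: \frac{221}{10} e_{13}


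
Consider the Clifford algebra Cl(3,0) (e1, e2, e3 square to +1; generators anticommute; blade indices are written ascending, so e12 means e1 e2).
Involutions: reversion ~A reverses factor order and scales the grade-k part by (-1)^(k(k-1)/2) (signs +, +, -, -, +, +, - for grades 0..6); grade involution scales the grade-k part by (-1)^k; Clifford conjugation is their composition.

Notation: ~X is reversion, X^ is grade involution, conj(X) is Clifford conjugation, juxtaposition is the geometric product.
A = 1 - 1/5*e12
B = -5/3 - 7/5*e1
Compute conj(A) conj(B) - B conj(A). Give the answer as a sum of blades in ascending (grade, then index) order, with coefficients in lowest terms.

first term: -5/3 + 7/5*e1 - 7/25*e2 - 1/3*e12
second term: -5/3 - 7/5*e1 - 7/25*e2 - 1/3*e12
Answer: 14/5*e1


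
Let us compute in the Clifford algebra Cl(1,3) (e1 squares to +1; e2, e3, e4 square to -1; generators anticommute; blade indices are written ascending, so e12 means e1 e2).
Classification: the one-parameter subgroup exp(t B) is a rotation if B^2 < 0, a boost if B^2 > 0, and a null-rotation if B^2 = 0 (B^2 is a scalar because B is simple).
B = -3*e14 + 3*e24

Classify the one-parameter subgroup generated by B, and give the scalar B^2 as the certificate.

B^2 term by term: the squares give (-3)^2*(e14)^2 + (3)^2*(e24)^2 = 9*(+1) + 9*(-1) = 0 (each basis 2-blade squares to minus the product of its generators' squares); cross terms between blades sharing an index anticommute and cancel. So B^2 = 0.
Answer: null-rotation, certificate B^2 = 0. The invariant at work: B^2 = 0 is unchanged by conjugation, hence its sign classifies the subgroup whatever basis B is written in.


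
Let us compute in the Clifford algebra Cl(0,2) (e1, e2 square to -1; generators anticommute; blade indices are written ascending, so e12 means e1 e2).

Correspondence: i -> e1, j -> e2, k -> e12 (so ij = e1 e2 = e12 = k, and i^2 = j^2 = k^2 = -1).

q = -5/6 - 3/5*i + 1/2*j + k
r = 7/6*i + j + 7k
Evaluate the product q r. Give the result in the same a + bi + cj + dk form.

In blades: q = -5/6 - 3/5*e1 + 1/2*e2 + e12, r = 7/6*e1 + e2 + 7*e12.
Distribute q over r term by term (generator squares from the signature, products reordered to ascending indices): (-5/6)*r = -35/36*e1 - 5/6*e2 - 35/6*e12; (-3/5*e1)*r = 7/10 + 21/5*e2 - 3/5*e12; (1/2*e2)*r = -1/2 + 7/2*e1 - 7/12*e12; (e12)*r = -7 - e1 + 7/6*e2.
Sum: -34/5 + 55/36*e1 + 68/15*e2 - 421/60*e12; translating back through the correspondence:
Answer: -34/5 + 55/36*i + 68/15*j - 421/60*k


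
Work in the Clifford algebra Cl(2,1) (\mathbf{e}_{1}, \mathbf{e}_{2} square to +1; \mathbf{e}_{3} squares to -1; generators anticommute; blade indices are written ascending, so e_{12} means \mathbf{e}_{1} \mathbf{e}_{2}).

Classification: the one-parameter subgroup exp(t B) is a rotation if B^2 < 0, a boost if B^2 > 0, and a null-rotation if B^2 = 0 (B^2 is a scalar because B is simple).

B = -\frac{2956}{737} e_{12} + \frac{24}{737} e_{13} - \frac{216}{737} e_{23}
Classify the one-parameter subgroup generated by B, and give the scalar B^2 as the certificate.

B^2 term by term: the squares give (-\frac{2956}{737})^2*(e_{12})^2 + (\frac{24}{737})^2*(e_{13})^2 + (-\frac{216}{737})^2*(e_{23})^2 = \frac{8737936}{543169}*(-1) + \frac{576}{543169}*(+1) + \frac{46656}{543169}*(+1) = -16 (each basis 2-blade squares to minus the product of its generators' squares); cross terms between blades sharing an index anticommute and cancel. So B^2 = -16.
Answer: rotation, certificate B^2 = -16. Check the certificate: B^2 = -16, and that sign is decisive whatever form B takes.


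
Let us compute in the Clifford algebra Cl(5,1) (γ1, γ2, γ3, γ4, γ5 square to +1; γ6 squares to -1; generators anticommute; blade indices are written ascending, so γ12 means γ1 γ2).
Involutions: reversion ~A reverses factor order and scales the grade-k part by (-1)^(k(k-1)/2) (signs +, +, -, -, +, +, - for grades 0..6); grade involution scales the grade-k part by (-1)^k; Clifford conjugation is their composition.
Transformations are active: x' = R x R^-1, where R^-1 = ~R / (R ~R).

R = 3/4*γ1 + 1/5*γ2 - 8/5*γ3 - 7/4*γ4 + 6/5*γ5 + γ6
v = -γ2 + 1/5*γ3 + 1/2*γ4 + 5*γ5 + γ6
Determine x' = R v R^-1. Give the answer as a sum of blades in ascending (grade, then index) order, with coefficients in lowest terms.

~R = 3/4*γ1 + 1/5*γ2 - 8/5*γ3 - 7/4*γ4 + 6/5*γ5 + γ6, and R ~R = 1333/200, so R^-1 = ~R / (1333/200).
R v = 721/200 - 3/4*γ12 + 3/20*γ13 + 3/8*γ14 + 15/4*γ15 + 3/4*γ16 - 39/25*γ23 - 33/20*γ24 + 11/5*γ25 + 6/5*γ26 - 9/20*γ34 - 206/25*γ35 - 9/5*γ36 - 187/20*γ45 - 9/4*γ46 - 19/5*γ56
Answer: 2163/2666*γ1 + 8107/6665*γ2 - 12869/6665*γ3 - 3190/1333*γ4 - 24673/6665*γ5 + 109/1333*γ6


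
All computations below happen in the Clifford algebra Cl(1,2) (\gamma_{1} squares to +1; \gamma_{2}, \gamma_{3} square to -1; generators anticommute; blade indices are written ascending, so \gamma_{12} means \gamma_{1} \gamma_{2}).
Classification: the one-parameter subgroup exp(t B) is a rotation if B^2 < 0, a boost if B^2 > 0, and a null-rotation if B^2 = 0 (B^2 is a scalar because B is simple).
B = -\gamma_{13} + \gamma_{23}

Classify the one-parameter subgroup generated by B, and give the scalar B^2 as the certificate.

B^2 term by term: the squares give (-1)^2*(\gamma_{13})^2 + (1)^2*(\gamma_{23})^2 = 1*(+1) + 1*(-1) = 0 (each basis 2-blade squares to minus the product of its generators' squares); cross terms between blades sharing an index anticommute and cancel. So B^2 = 0.
Answer: null-rotation, certificate B^2 = 0. B^2 = 0 is basis-independent, so its sign is the whole story.
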